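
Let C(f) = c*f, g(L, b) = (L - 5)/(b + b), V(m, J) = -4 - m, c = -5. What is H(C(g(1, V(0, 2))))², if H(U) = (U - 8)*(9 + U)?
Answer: 74529/16 ≈ 4658.1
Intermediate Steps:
g(L, b) = (-5 + L)/(2*b) (g(L, b) = (-5 + L)/((2*b)) = (-5 + L)*(1/(2*b)) = (-5 + L)/(2*b))
C(f) = -5*f
H(U) = (-8 + U)*(9 + U)
H(C(g(1, V(0, 2))))² = (-72 - 5*(-5 + 1)/(2*(-4 - 1*0)) + (-5*(-5 + 1)/(2*(-4 - 1*0)))²)² = (-72 - 5*(-4)/(2*(-4 + 0)) + (-5*(-4)/(2*(-4 + 0)))²)² = (-72 - 5*(-4)/(2*(-4)) + (-5*(-4)/(2*(-4)))²)² = (-72 - 5*(-1)*(-4)/(2*4) + (-5*(-1)*(-4)/(2*4))²)² = (-72 - 5*½ + (-5*½)²)² = (-72 - 5/2 + (-5/2)²)² = (-72 - 5/2 + 25/4)² = (-273/4)² = 74529/16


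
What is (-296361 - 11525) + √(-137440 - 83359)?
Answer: -307886 + I*√220799 ≈ -3.0789e+5 + 469.89*I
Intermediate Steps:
(-296361 - 11525) + √(-137440 - 83359) = -307886 + √(-220799) = -307886 + I*√220799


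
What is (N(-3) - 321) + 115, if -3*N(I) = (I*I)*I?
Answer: -197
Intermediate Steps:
N(I) = -I³/3 (N(I) = -I*I*I/3 = -I²*I/3 = -I³/3)
(N(-3) - 321) + 115 = (-⅓*(-3)³ - 321) + 115 = (-⅓*(-27) - 321) + 115 = (9 - 321) + 115 = -312 + 115 = -197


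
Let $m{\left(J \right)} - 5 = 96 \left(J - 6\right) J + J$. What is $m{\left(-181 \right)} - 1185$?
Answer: $3247951$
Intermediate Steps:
$m{\left(J \right)} = 5 + J + J \left(-576 + 96 J\right)$ ($m{\left(J \right)} = 5 + \left(96 \left(J - 6\right) J + J\right) = 5 + \left(96 \left(-6 + J\right) J + J\right) = 5 + \left(\left(-576 + 96 J\right) J + J\right) = 5 + \left(J \left(-576 + 96 J\right) + J\right) = 5 + \left(J + J \left(-576 + 96 J\right)\right) = 5 + J + J \left(-576 + 96 J\right)$)
$m{\left(-181 \right)} - 1185 = \left(5 - -104075 + 96 \left(-181\right)^{2}\right) - 1185 = \left(5 + 104075 + 96 \cdot 32761\right) - 1185 = \left(5 + 104075 + 3145056\right) - 1185 = 3249136 - 1185 = 3247951$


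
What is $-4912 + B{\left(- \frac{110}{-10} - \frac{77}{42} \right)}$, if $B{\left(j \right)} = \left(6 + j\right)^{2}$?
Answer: $- \frac{168551}{36} \approx -4682.0$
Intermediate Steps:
$-4912 + B{\left(- \frac{110}{-10} - \frac{77}{42} \right)} = -4912 + \left(6 - \left(-11 + \frac{11}{6}\right)\right)^{2} = -4912 + \left(6 - - \frac{55}{6}\right)^{2} = -4912 + \left(6 + \left(11 - \frac{11}{6}\right)\right)^{2} = -4912 + \left(6 + \frac{55}{6}\right)^{2} = -4912 + \left(\frac{91}{6}\right)^{2} = -4912 + \frac{8281}{36} = - \frac{168551}{36}$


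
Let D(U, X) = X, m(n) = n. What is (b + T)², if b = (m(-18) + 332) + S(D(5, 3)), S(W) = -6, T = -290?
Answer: 324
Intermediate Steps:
b = 308 (b = (-18 + 332) - 6 = 314 - 6 = 308)
(b + T)² = (308 - 290)² = 18² = 324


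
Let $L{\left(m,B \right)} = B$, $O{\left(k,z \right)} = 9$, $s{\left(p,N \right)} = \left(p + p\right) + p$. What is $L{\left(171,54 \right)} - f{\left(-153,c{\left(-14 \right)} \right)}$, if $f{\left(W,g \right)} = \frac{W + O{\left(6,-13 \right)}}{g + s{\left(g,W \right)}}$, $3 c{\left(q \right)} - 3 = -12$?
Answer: $42$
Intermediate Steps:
$s{\left(p,N \right)} = 3 p$ ($s{\left(p,N \right)} = 2 p + p = 3 p$)
$c{\left(q \right)} = -3$ ($c{\left(q \right)} = 1 + \frac{1}{3} \left(-12\right) = 1 - 4 = -3$)
$f{\left(W,g \right)} = \frac{9 + W}{4 g}$ ($f{\left(W,g \right)} = \frac{W + 9}{g + 3 g} = \frac{9 + W}{4 g}$)
$L{\left(171,54 \right)} - f{\left(-153,c{\left(-14 \right)} \right)} = 54 - \frac{9 - 153}{4 \left(-3\right)} = 54 - \frac{1}{4} \left(- \frac{1}{3}\right) \left(-144\right) = 54 - 12 = 42$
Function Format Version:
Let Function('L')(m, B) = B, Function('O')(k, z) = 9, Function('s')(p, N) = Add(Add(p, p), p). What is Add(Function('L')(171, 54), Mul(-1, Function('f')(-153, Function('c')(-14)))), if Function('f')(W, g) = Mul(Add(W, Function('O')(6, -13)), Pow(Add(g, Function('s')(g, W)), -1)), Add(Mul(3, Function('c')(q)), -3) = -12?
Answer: 42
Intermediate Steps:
Function('s')(p, N) = Mul(3, p) (Function('s')(p, N) = Add(Mul(2, p), p) = Mul(3, p))
Function('c')(q) = -3 (Function('c')(q) = Add(1, Mul(Rational(1, 3), -12)) = Add(1, -4) = -3)
Function('f')(W, g) = Mul(Rational(1, 4), Pow(g, -1), Add(9, W)) (Function('f')(W, g) = Mul(Add(W, 9), Pow(Add(g, Mul(3, g)), -1)) = Mul(Add(9, W), Pow(Mul(4, g), -1)) = Mul(Add(9, W), Mul(Rational(1, 4), Pow(g, -1))) = Mul(Rational(1, 4), Pow(g, -1), Add(9, W)))
Add(Function('L')(171, 54), Mul(-1, Function('f')(-153, Function('c')(-14)))) = Add(54, Mul(-1, Mul(Rational(1, 4), Pow(-3, -1), Add(9, -153)))) = Add(54, Mul(-1, Mul(Rational(1, 4), Rational(-1, 3), -144))) = Add(54, Mul(-1, 12)) = Add(54, -12) = 42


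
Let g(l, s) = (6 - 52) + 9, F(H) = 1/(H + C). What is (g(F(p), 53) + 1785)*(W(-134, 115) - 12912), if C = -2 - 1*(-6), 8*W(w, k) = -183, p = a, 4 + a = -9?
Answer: -45220323/2 ≈ -2.2610e+7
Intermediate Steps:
a = -13 (a = -4 - 9 = -13)
p = -13
W(w, k) = -183/8 (W(w, k) = (1/8)*(-183) = -183/8)
C = 4 (C = -2 + 6 = 4)
F(H) = 1/(4 + H) (F(H) = 1/(H + 4) = 1/(4 + H))
g(l, s) = -37 (g(l, s) = -46 + 9 = -37)
(g(F(p), 53) + 1785)*(W(-134, 115) - 12912) = (-37 + 1785)*(-183/8 - 12912) = 1748*(-103479/8) = -45220323/2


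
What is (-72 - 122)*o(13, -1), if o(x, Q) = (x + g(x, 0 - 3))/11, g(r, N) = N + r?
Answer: -4462/11 ≈ -405.64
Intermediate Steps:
o(x, Q) = -3/11 + 2*x/11 (o(x, Q) = (x + ((0 - 3) + x))/11 = (x + (-3 + x))*(1/11) = (-3 + 2*x)*(1/11) = -3/11 + 2*x/11)
(-72 - 122)*o(13, -1) = (-72 - 122)*(-3/11 + (2/11)*13) = -194*(-3/11 + 26/11) = -194*23/11 = -4462/11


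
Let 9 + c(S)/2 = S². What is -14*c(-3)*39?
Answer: 0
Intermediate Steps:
c(S) = -18 + 2*S²
-14*c(-3)*39 = -14*(-18 + 2*(-3)²)*39 = -14*(-18 + 2*9)*39 = -14*(-18 + 18)*39 = -14*0*39 = 0*39 = 0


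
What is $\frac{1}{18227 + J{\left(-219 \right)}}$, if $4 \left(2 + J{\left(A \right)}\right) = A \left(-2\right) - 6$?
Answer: $\frac{1}{18333} \approx 5.4546 \cdot 10^{-5}$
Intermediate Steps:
$J{\left(A \right)} = - \frac{7}{2} - \frac{A}{2}$ ($J{\left(A \right)} = -2 + \frac{A \left(-2\right) - 6}{4} = -2 + \frac{- 2 A - 6}{4} = -2 + \frac{-6 - 2 A}{4} = -2 - \left(\frac{3}{2} + \frac{A}{2}\right) = - \frac{7}{2} - \frac{A}{2}$)
$\frac{1}{18227 + J{\left(-219 \right)}} = \frac{1}{18227 - -106} = \frac{1}{18227 + \left(- \frac{7}{2} + \frac{219}{2}\right)} = \frac{1}{18227 + 106} = \frac{1}{18333}$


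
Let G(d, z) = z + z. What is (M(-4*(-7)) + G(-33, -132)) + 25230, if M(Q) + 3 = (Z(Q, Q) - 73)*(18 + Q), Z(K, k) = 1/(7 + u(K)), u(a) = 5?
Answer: 129653/6 ≈ 21609.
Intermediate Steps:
G(d, z) = 2*z
Z(K, k) = 1/12 (Z(K, k) = 1/(7 + 5) = 1/12)
M(Q) = -2631/2 - 875*Q/12 (M(Q) = -3 + (1/12 - 73)*(18 + Q) = -3 - 875*(18 + Q)/12 = -3 + (-2625/2 - 875*Q/12) = -2631/2 - 875*Q/12)
(M(-4*(-7)) + G(-33, -132)) + 25230 = ((-2631/2 - (-875)*(-7)/3) + 2*(-132)) + 25230 = ((-2631/2 - 875/12*28) - 264) + 25230 = ((-2631/2 - 6125/3) - 264) + 25230 = (-20143/6 - 264) + 25230 = -21727/6 + 25230 = 129653/6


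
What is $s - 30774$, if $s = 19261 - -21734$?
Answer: $10221$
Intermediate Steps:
$s = 40995$ ($s = 19261 + 21734 = 40995$)
$s - 30774 = 40995 - 30774 = 10221$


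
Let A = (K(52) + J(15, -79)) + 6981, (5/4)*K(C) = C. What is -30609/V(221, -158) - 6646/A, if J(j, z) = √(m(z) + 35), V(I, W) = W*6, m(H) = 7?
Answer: 12210789922117/389603263204 + 166150*√42/1232921719 ≈ 31.342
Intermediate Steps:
K(C) = 4*C/5
V(I, W) = 6*W
J(j, z) = √42 (J(j, z) = √(7 + 35) = √42)
A = 35113/5 + √42 (A = ((⅘)*52 + √42) + 6981 = (208/5 + √42) + 6981 = 35113/5 + √42 ≈ 7029.1)
-30609/V(221, -158) - 6646/A = -30609/(6*(-158)) - 6646/(35113/5 + √42) = -30609/(-948) - 6646/(35113/5 + √42) = -30609*(-1/948) - 6646/(35113/5 + √42) = 10203/316 - 6646/(35113/5 + √42)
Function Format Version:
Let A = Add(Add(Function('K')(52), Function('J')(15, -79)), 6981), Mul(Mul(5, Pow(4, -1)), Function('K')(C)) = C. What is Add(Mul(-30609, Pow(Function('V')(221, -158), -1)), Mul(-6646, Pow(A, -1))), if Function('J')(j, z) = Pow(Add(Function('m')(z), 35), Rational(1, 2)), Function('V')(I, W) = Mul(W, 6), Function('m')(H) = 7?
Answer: Add(Rational(12210789922117, 389603263204), Mul(Rational(166150, 1232921719), Pow(42, Rational(1, 2)))) ≈ 31.342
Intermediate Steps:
Function('K')(C) = Mul(Rational(4, 5), C)
Function('V')(I, W) = Mul(6, W)
Function('J')(j, z) = Pow(42, Rational(1, 2)) (Function('J')(j, z) = Pow(Add(7, 35), Rational(1, 2)) = Pow(42, Rational(1, 2)))
A = Add(Rational(35113, 5), Pow(42, Rational(1, 2))) (A = Add(Add(Mul(Rational(4, 5), 52), Pow(42, Rational(1, 2))), 6981) = Add(Add(Rational(208, 5), Pow(42, Rational(1, 2))), 6981) = Add(Rational(35113, 5), Pow(42, Rational(1, 2))) ≈ 7029.1)
Add(Mul(-30609, Pow(Function('V')(221, -158), -1)), Mul(-6646, Pow(A, -1))) = Add(Mul(-30609, Pow(Mul(6, -158), -1)), Mul(-6646, Pow(Add(Rational(35113, 5), Pow(42, Rational(1, 2))), -1))) = Add(Mul(-30609, Pow(-948, -1)), Mul(-6646, Pow(Add(Rational(35113, 5), Pow(42, Rational(1, 2))), -1))) = Add(Mul(-30609, Rational(-1, 948)), Mul(-6646, Pow(Add(Rational(35113, 5), Pow(42, Rational(1, 2))), -1))) = Add(Rational(10203, 316), Mul(-6646, Pow(Add(Rational(35113, 5), Pow(42, Rational(1, 2))), -1)))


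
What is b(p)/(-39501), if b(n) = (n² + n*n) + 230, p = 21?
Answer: -1112/39501 ≈ -0.028151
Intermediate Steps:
b(n) = 230 + 2*n² (b(n) = (n² + n²) + 230 = 2*n² + 230 = 230 + 2*n²)
b(p)/(-39501) = (230 + 2*21²)/(-39501) = (230 + 2*441)*(-1/39501) = (230 + 882)*(-1/39501) = 1112*(-1/39501) = -1112/39501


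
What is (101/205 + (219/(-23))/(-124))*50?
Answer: 1664735/58466 ≈ 28.474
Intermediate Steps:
(101/205 + (219/(-23))/(-124))*50 = (101*(1/205) + (219*(-1/23))*(-1/124))*50 = (101/205 - 219/23*(-1/124))*50 = (101/205 + 219/2852)*50 = (332947/584660)*50 = 1664735/58466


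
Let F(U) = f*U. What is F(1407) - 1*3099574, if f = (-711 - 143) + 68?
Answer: -4205476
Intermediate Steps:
f = -786 (f = -854 + 68 = -786)
F(U) = -786*U
F(1407) - 1*3099574 = -786*1407 - 1*3099574 = -1105902 - 3099574 = -4205476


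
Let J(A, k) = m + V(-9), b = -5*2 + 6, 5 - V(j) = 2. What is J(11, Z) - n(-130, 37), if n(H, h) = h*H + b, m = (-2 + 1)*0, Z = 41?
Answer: 4817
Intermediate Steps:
V(j) = 3 (V(j) = 5 - 1*2 = 5 - 2 = 3)
m = 0 (m = -1*0 = 0)
b = -4 (b = -10 + 6 = -4)
J(A, k) = 3 (J(A, k) = 0 + 3 = 3)
n(H, h) = -4 + H*h (n(H, h) = h*H - 4 = H*h - 4 = -4 + H*h)
J(11, Z) - n(-130, 37) = 3 - (-4 - 130*37) = 3 - (-4 - 4810) = 3 - 1*(-4814) = 3 + 4814 = 4817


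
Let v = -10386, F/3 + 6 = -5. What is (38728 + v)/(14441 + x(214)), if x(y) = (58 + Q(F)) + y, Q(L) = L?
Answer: 14171/7340 ≈ 1.9307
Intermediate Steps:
F = -33 (F = -18 + 3*(-5) = -18 - 15 = -33)
x(y) = 25 + y (x(y) = (58 - 33) + y = 25 + y)
(38728 + v)/(14441 + x(214)) = (38728 - 10386)/(14441 + (25 + 214)) = 28342/(14441 + 239) = 28342/14680 = 28342*(1/14680) = 14171/7340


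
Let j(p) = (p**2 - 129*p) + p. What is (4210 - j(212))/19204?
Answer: -6799/9602 ≈ -0.70808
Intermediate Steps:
j(p) = p**2 - 128*p
(4210 - j(212))/19204 = (4210 - 212*(-128 + 212))/19204 = (4210 - 212*84)*(1/19204) = (4210 - 1*17808)*(1/19204) = (4210 - 17808)*(1/19204) = -13598*1/19204 = -6799/9602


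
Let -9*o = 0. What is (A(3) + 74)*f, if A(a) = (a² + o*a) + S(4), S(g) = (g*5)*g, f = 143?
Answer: 23309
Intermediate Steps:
o = 0 (o = -⅑*0 = 0)
S(g) = 5*g² (S(g) = (5*g)*g = 5*g²)
A(a) = 80 + a² (A(a) = (a² + 0*a) + 5*4² = (a² + 0) + 5*16 = a² + 80 = 80 + a²)
(A(3) + 74)*f = ((80 + 3²) + 74)*143 = ((80 + 9) + 74)*143 = (89 + 74)*143 = 163*143 = 23309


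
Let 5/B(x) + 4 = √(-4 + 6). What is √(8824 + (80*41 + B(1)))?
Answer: √(2372104 - 70*√2)/14 ≈ 110.01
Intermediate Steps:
B(x) = 5/(-4 + √2) (B(x) = 5/(-4 + √(-4 + 6)) = 5/(-4 + √2))
√(8824 + (80*41 + B(1))) = √(8824 + (80*41 + (-10/7 - 5*√2/14))) = √(8824 + (3280 + (-10/7 - 5*√2/14))) = √(8824 + (22950/7 - 5*√2/14)) = √(84718/7 - 5*√2/14)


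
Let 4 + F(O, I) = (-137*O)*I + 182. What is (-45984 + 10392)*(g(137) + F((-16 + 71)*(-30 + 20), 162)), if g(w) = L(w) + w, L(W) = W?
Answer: -434476953984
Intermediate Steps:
F(O, I) = 178 - 137*I*O (F(O, I) = -4 + ((-137*O)*I + 182) = -4 + (-137*I*O + 182) = -4 + (182 - 137*I*O) = 178 - 137*I*O)
g(w) = 2*w (g(w) = w + w = 2*w)
(-45984 + 10392)*(g(137) + F((-16 + 71)*(-30 + 20), 162)) = (-45984 + 10392)*(2*137 + (178 - 137*162*(-16 + 71)*(-30 + 20))) = -35592*(274 + (178 - 137*162*55*(-10))) = -35592*(274 + (178 - 137*162*(-550))) = -35592*(274 + (178 + 12206700)) = -35592*(274 + 12206878) = -35592*12207152 = -434476953984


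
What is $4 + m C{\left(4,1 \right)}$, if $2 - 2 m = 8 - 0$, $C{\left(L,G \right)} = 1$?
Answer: $1$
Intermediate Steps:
$m = -3$ ($m = 1 - \frac{8 - 0}{2} = 1 - \frac{8 + 0}{2} = 1 - 4 = -3$)
$4 + m C{\left(4,1 \right)} = 4 - 3 = 1$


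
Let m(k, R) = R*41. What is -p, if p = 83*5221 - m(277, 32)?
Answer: -432031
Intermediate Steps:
m(k, R) = 41*R
p = 432031 (p = 83*5221 - 41*32 = 433343 - 1*1312 = 433343 - 1312 = 432031)
-p = -1*432031 = -432031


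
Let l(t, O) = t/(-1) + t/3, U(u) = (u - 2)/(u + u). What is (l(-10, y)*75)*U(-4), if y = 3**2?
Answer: 375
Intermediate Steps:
y = 9
U(u) = (-2 + u)/(2*u) (U(u) = (-2 + u)/((2*u)) = (-2 + u)*(1/(2*u)) = (-2 + u)/(2*u))
l(t, O) = -2*t/3 (l(t, O) = t*(-1) + t*(1/3) = -t + t/3 = -2*t/3)
(l(-10, y)*75)*U(-4) = (-2/3*(-10)*75)*((1/2)*(-2 - 4)/(-4)) = ((20/3)*75)*((1/2)*(-1/4)*(-6)) = 500*(3/4) = 375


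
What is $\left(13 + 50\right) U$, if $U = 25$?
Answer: $1575$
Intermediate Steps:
$\left(13 + 50\right) U = \left(13 + 50\right) 25 = 63 \cdot 25 = 1575$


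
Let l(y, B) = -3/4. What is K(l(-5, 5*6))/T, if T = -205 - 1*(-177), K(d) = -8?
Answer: 2/7 ≈ 0.28571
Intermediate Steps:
l(y, B) = -¾ (l(y, B) = -3*¼ = -¾)
T = -28 (T = -205 + 177 = -28)
K(l(-5, 5*6))/T = -8/(-28) = -8*(-1/28) = 2/7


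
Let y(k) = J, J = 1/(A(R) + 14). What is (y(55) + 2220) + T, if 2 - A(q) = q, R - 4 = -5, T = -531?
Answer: 28714/17 ≈ 1689.1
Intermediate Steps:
R = -1 (R = 4 - 5 = -1)
A(q) = 2 - q
J = 1/17 (J = 1/((2 - 1*(-1)) + 14) = 1/((2 + 1) + 14) = 1/(3 + 14) = 1/17 ≈ 0.058824)
y(k) = 1/17
(y(55) + 2220) + T = (1/17 + 2220) - 531 = 37741/17 - 531 = 28714/17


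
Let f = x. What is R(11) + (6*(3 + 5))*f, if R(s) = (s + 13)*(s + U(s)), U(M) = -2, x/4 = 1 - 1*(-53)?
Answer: 10584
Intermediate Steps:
x = 216 (x = 4*(1 - 1*(-53)) = 4*(1 + 53) = 4*54 = 216)
f = 216
R(s) = (-2 + s)*(13 + s) (R(s) = (s + 13)*(s - 2) = (13 + s)*(-2 + s) = (-2 + s)*(13 + s))
R(11) + (6*(3 + 5))*f = (-26 + 11**2 + 11*11) + (6*(3 + 5))*216 = (-26 + 121 + 121) + (6*8)*216 = 216 + 48*216 = 216 + 10368 = 10584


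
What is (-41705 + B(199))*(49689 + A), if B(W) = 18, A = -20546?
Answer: -1214884241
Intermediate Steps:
(-41705 + B(199))*(49689 + A) = (-41705 + 18)*(49689 - 20546) = -41687*29143 = -1214884241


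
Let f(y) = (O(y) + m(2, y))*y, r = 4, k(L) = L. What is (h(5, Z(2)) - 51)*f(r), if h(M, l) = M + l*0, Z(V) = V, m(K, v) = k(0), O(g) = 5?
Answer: -920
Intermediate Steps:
m(K, v) = 0
h(M, l) = M (h(M, l) = M + 0 = M)
f(y) = 5*y (f(y) = (5 + 0)*y = 5*y)
(h(5, Z(2)) - 51)*f(r) = (5 - 51)*(5*4) = -46*20 = -920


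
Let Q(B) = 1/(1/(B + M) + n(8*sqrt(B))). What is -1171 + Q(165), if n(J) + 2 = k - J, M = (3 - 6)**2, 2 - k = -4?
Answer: -373816988699/319228751 - 242208*sqrt(165)/319228751 ≈ -1171.0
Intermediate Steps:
k = 6 (k = 2 - 1*(-4) = 2 + 4 = 6)
M = 9 (M = (-3)**2 = 9)
n(J) = 4 - J (n(J) = -2 + (6 - J) = 4 - J)
Q(B) = 1/(4 + 1/(9 + B) - 8*sqrt(B)) (Q(B) = 1/(1/(B + 9) + (4 - 8*sqrt(B))) = 1/(1/(9 + B) + (4 - 8*sqrt(B))) = 1/(4 + 1/(9 + B) - 8*sqrt(B)))
-1171 + Q(165) = -1171 + (9 + 165)/(37 - 72*sqrt(165) - 1320*sqrt(165) + 4*165) = -1171 + 174/(37 - 72*sqrt(165) - 1320*sqrt(165) + 660) = -1171 + 174/(697 - 1392*sqrt(165))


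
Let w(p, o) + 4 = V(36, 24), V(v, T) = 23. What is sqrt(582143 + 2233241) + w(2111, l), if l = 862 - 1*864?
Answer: 19 + 2*sqrt(703846) ≈ 1696.9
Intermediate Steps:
l = -2 (l = 862 - 864 = -2)
w(p, o) = 19 (w(p, o) = -4 + 23 = 19)
sqrt(582143 + 2233241) + w(2111, l) = sqrt(582143 + 2233241) + 19 = sqrt(2815384) + 19 = 2*sqrt(703846) + 19 = 19 + 2*sqrt(703846)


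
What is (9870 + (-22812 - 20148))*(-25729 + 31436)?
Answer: -188844630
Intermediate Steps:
(9870 + (-22812 - 20148))*(-25729 + 31436) = (9870 - 42960)*5707 = -33090*5707 = -188844630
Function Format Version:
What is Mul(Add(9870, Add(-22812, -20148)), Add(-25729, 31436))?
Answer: -188844630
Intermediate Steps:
Mul(Add(9870, Add(-22812, -20148)), Add(-25729, 31436)) = Mul(Add(9870, -42960), 5707) = Mul(-33090, 5707) = -188844630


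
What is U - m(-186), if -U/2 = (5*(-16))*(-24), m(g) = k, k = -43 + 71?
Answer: -3868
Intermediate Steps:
k = 28
m(g) = 28
U = -3840 (U = -2*5*(-16)*(-24) = -(-160)*(-24) = -2*1920 = -3840)
U - m(-186) = -3840 - 1*28 = -3840 - 28 = -3868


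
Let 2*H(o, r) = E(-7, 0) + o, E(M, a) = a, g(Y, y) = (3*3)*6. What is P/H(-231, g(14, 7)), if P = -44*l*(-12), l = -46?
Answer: 1472/7 ≈ 210.29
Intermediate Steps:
g(Y, y) = 54 (g(Y, y) = 9*6 = 54)
P = -24288 (P = -44*(-46)*(-12) = 2024*(-12) = -24288)
H(o, r) = o/2 (H(o, r) = (0 + o)/2 = o/2)
P/H(-231, g(14, 7)) = -24288/((1/2)*(-231)) = -24288/(-231/2) = -24288*(-2/231) = 1472/7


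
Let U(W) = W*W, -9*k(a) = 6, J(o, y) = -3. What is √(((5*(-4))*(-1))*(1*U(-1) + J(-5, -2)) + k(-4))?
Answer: I*√366/3 ≈ 6.377*I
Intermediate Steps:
k(a) = -⅔ (k(a) = -⅑*6 = -⅔)
U(W) = W²
√(((5*(-4))*(-1))*(1*U(-1) + J(-5, -2)) + k(-4)) = √(((5*(-4))*(-1))*(1*(-1)² - 3) - ⅔) = √((-20*(-1))*(1*1 - 3) - ⅔) = √(20*(1 - 3) - ⅔) = √(20*(-2) - ⅔) = √(-40 - ⅔) = √(-122/3) = I*√366/3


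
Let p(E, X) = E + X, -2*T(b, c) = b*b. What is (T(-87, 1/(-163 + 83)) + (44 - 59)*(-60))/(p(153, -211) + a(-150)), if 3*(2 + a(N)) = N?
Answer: 5769/220 ≈ 26.223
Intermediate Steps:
a(N) = -2 + N/3
T(b, c) = -b²/2 (T(b, c) = -b*b/2 = -b²/2)
(T(-87, 1/(-163 + 83)) + (44 - 59)*(-60))/(p(153, -211) + a(-150)) = (-½*(-87)² + (44 - 59)*(-60))/((153 - 211) + (-2 + (⅓)*(-150))) = (-½*7569 - 15*(-60))/(-58 + (-2 - 50)) = (-7569/2 + 900)/(-58 - 52) = -5769/2/(-110) = -5769/2*(-1/110) = 5769/220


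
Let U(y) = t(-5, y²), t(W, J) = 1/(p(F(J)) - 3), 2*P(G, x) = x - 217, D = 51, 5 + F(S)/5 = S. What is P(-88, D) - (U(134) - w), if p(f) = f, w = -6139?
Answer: -558436945/89752 ≈ -6222.0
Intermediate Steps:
F(S) = -25 + 5*S
P(G, x) = -217/2 + x/2 (P(G, x) = (x - 217)/2 = (-217 + x)/2 = -217/2 + x/2)
t(W, J) = 1/(-28 + 5*J) (t(W, J) = 1/((-25 + 5*J) - 3) = 1/(-28 + 5*J))
U(y) = 1/(-28 + 5*y²)
P(-88, D) - (U(134) - w) = (-217/2 + (½)*51) - (1/(-28 + 5*134²) - 1*(-6139)) = (-217/2 + 51/2) - (1/(-28 + 5*17956) + 6139) = -83 - (1/(-28 + 89780) + 6139) = -83 - (1/89752 + 6139) = -83 - 1*550987529/89752 = -83 - 550987529/89752 = -558436945/89752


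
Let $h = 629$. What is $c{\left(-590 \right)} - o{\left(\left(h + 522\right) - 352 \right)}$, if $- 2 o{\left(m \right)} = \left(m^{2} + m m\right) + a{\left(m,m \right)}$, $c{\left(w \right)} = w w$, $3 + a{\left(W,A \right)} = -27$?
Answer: $986486$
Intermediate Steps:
$a{\left(W,A \right)} = -30$ ($a{\left(W,A \right)} = -3 - 27 = -30$)
$c{\left(w \right)} = w^{2}$
$o{\left(m \right)} = 15 - m^{2}$ ($o{\left(m \right)} = - \frac{\left(m^{2} + m m\right) - 30}{2} = - \frac{\left(m^{2} + m^{2}\right) - 30}{2} = - \frac{2 m^{2} - 30}{2} = - \frac{-30 + 2 m^{2}}{2} = 15 - m^{2}$)
$c{\left(-590 \right)} - o{\left(\left(h + 522\right) - 352 \right)} = \left(-590\right)^{2} - \left(15 - \left(\left(629 + 522\right) - 352\right)^{2}\right) = 348100 - \left(15 - \left(1151 - 352\right)^{2}\right) = 348100 - \left(15 - 799^{2}\right) = 348100 - \left(15 - 638401\right) = 348100 - -638386 = 348100 + 638386 = 986486$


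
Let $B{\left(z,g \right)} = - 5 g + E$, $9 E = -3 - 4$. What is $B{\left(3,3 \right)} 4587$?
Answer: $- \frac{217118}{3} \approx -72373.0$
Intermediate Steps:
$E = - \frac{7}{9}$ ($E = \frac{-3 - 4}{9} = \frac{1}{9} \left(-7\right) = - \frac{7}{9} \approx -0.77778$)
$B{\left(z,g \right)} = - \frac{7}{9} - 5 g$ ($B{\left(z,g \right)} = - 5 g - \frac{7}{9} = - \frac{7}{9} - 5 g$)
$B{\left(3,3 \right)} 4587 = \left(- \frac{7}{9} - 15\right) 4587 = \left(- \frac{142}{9}\right) 4587 = - \frac{217118}{3}$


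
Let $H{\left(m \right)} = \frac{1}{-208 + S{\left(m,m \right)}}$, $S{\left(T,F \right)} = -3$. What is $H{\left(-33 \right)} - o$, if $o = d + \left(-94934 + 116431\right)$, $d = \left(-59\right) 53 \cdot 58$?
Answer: $\frac{33732358}{211} \approx 1.5987 \cdot 10^{5}$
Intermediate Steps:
$H{\left(m \right)} = - \frac{1}{211}$ ($H{\left(m \right)} = \frac{1}{-208 - 3} = \frac{1}{-211} = - \frac{1}{211}$)
$d = -181366$ ($d = \left(-3127\right) 58 = -181366$)
$o = -159869$ ($o = -181366 + \left(-94934 + 116431\right) = -181366 + 21497 = -159869$)
$H{\left(-33 \right)} - o = - \frac{1}{211} - -159869 = - \frac{1}{211} + 159869 = \frac{33732358}{211}$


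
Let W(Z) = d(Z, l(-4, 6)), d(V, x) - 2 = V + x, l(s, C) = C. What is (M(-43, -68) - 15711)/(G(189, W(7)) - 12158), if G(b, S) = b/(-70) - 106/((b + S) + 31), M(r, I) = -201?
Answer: 2492880/1905247 ≈ 1.3084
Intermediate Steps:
d(V, x) = 2 + V + x (d(V, x) = 2 + (V + x) = 2 + V + x)
W(Z) = 8 + Z (W(Z) = 2 + Z + 6 = 8 + Z)
G(b, S) = -106/(31 + S + b) - b/70 (G(b, S) = b*(-1/70) - 106/((S + b) + 31) = -b/70 - 106/(31 + S + b) = -106/(31 + S + b) - b/70)
(M(-43, -68) - 15711)/(G(189, W(7)) - 12158) = (-201 - 15711)/((-7420 - 1*189**2 - 31*189 - 1*(8 + 7)*189)/(70*(31 + (8 + 7) + 189)) - 12158) = -15912/((-7420 - 1*35721 - 5859 - 1*15*189)/(70*(31 + 15 + 189)) - 12158) = -15912/((1/70)*(-7420 - 35721 - 5859 - 2835)/235 - 12158) = -15912/((1/70)*(1/235)*(-51835) - 12158) = -15912/(-1481/470 - 12158) = -15912/(-5715741/470) = -15912*(-470/5715741) = 2492880/1905247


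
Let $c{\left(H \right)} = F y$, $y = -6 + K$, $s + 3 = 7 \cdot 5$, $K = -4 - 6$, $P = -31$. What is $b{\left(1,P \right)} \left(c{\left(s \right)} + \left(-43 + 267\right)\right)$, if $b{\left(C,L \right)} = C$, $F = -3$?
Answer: $272$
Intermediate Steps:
$K = -10$ ($K = -4 - 6 = -10$)
$s = 32$ ($s = -3 + 7 \cdot 5 = -3 + 35 = 32$)
$y = -16$ ($y = -6 - 10 = -16$)
$c{\left(H \right)} = 48$ ($c{\left(H \right)} = \left(-3\right) \left(-16\right) = 48$)
$b{\left(1,P \right)} \left(c{\left(s \right)} + \left(-43 + 267\right)\right) = 1 \left(48 + \left(-43 + 267\right)\right) = 1 \left(48 + 224\right) = 1 \cdot 272 = 272$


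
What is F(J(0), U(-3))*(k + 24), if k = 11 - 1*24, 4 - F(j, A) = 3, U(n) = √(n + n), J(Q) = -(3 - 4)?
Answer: 11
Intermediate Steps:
J(Q) = 1 (J(Q) = -1*(-1) = 1)
U(n) = √2*√n (U(n) = √(2*n) = √2*√n)
F(j, A) = 1 (F(j, A) = 4 - 1*3 = 4 - 3 = 1)
k = -13 (k = 11 - 24 = -13)
F(J(0), U(-3))*(k + 24) = 1*(-13 + 24) = 1*11 = 11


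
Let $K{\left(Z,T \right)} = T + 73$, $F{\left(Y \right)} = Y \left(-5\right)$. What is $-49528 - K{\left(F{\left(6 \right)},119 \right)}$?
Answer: $-49720$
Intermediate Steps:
$F{\left(Y \right)} = - 5 Y$
$K{\left(Z,T \right)} = 73 + T$
$-49528 - K{\left(F{\left(6 \right)},119 \right)} = -49528 - \left(73 + 119\right) = -49528 - 192 = -49720$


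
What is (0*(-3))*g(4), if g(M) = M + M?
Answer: 0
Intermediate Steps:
g(M) = 2*M
(0*(-3))*g(4) = (0*(-3))*(2*4) = 0*8 = 0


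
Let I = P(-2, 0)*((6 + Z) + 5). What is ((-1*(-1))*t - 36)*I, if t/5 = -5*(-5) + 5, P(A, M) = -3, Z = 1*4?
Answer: -5130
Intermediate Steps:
Z = 4
t = 150 (t = 5*(-5*(-5) + 5) = 5*(25 + 5) = 5*30 = 150)
I = -45 (I = -3*((6 + 4) + 5) = -3*(10 + 5) = -3*15 = -45)
((-1*(-1))*t - 36)*I = (-1*(-1)*150 - 36)*(-45) = (1*150 - 36)*(-45) = (150 - 36)*(-45) = 114*(-45) = -5130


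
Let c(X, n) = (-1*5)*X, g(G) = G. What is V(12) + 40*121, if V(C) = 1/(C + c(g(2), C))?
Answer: 9681/2 ≈ 4840.5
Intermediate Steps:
c(X, n) = -5*X
V(C) = 1/(-10 + C) (V(C) = 1/(C - 5*2) = 1/(C - 10) = 1/(-10 + C))
V(12) + 40*121 = 1/(-10 + 12) + 40*121 = 1/2 + 4840 = ½ + 4840 = 9681/2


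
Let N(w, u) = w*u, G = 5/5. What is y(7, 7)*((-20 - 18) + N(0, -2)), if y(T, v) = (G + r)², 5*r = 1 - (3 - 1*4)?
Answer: -1862/25 ≈ -74.480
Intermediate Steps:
r = ⅖ (r = (1 - (3 - 1*4))/5 = (1 - (3 - 4))/5 = (1 - 1*(-1))/5 = (1 + 1)/5 = (⅕)*2 = ⅖ ≈ 0.40000)
G = 1 (G = 5*(⅕) = 1)
y(T, v) = 49/25 (y(T, v) = (1 + ⅖)² = (7/5)² = 49/25)
N(w, u) = u*w
y(7, 7)*((-20 - 18) + N(0, -2)) = 49*((-20 - 18) - 2*0)/25 = 49*(-38 + 0)/25 = (49/25)*(-38) = -1862/25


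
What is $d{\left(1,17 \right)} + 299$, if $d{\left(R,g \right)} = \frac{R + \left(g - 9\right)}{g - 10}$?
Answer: $\frac{2102}{7} \approx 300.29$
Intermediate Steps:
$d{\left(R,g \right)} = \frac{-9 + R + g}{-10 + g}$ ($d{\left(R,g \right)} = \frac{R + \left(-9 + g\right)}{-10 + g} = \frac{-9 + R + g}{-10 + g}$)
$d{\left(1,17 \right)} + 299 = \frac{-9 + 1 + 17}{-10 + 17} + 299 = \frac{1}{7} \cdot 9 + 299 = \frac{9}{7} + 299 = \frac{2102}{7}$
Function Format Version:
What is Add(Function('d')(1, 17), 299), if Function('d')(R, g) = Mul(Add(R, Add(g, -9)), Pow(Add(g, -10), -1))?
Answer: Rational(2102, 7) ≈ 300.29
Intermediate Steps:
Function('d')(R, g) = Mul(Pow(Add(-10, g), -1), Add(-9, R, g)) (Function('d')(R, g) = Mul(Add(R, Add(-9, g)), Pow(Add(-10, g), -1)) = Mul(Add(-9, R, g), Pow(Add(-10, g), -1)) = Mul(Pow(Add(-10, g), -1), Add(-9, R, g)))
Add(Function('d')(1, 17), 299) = Add(Mul(Pow(Add(-10, 17), -1), Add(-9, 1, 17)), 299) = Add(Mul(Pow(7, -1), 9), 299) = Add(Mul(Rational(1, 7), 9), 299) = Add(Rational(9, 7), 299) = Rational(2102, 7)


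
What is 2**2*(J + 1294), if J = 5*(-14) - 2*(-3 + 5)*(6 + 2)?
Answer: 4768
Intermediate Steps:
J = -102 (J = -70 - 4*8 = -70 - 2*16 = -70 - 32 = -102)
2**2*(J + 1294) = 2**2*(-102 + 1294) = 4*1192 = 4768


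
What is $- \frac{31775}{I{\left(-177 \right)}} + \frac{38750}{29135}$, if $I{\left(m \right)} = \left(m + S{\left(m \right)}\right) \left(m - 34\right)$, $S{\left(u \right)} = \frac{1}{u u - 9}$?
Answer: $\frac{3266246063750}{6815887519583} \approx 0.47921$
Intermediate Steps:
$S{\left(u \right)} = \frac{1}{-9 + u^{2}}$ ($S{\left(u \right)} = \frac{1}{u^{2} - 9} = \frac{1}{-9 + u^{2}}$)
$I{\left(m \right)} = \left(-34 + m\right) \left(m + \frac{1}{-9 + m^{2}}\right)$ ($I{\left(m \right)} = \left(m + \frac{1}{-9 + m^{2}}\right) \left(m - 34\right) = \left(m + \frac{1}{-9 + m^{2}}\right) \left(-34 + m\right) = \left(-34 + m\right) \left(m + \frac{1}{-9 + m^{2}}\right)$)
$- \frac{31775}{I{\left(-177 \right)}} + \frac{38750}{29135} = - \frac{31775}{\frac{1}{-9 + \left(-177\right)^{2}} \left(-34 - 177 - 177 \left(-34 - 177\right) \left(-9 + \left(-177\right)^{2}\right)\right)} + \frac{38750}{29135} = - \frac{31775}{\frac{1}{-9 + 31329} \left(-34 - 177 - - 37347 \left(-9 + 31329\right)\right)} + 38750 \cdot \frac{1}{29135} = - \frac{31775}{\frac{1}{31320} \left(-34 - 177 - \left(-37347\right) 31320\right)} + \frac{7750}{5827} = - \frac{31775}{\frac{1}{31320} \left(-34 - 177 + 1169708040\right)} + \frac{7750}{5827} = - \frac{31775}{\frac{1}{31320} \cdot 1169707829} + \frac{7750}{5827} = - \frac{31775}{\frac{1169707829}{31320}} + \frac{7750}{5827} = \left(-31775\right) \frac{31320}{1169707829} + \frac{7750}{5827} = - \frac{995193000}{1169707829} + \frac{7750}{5827} = \frac{3266246063750}{6815887519583}$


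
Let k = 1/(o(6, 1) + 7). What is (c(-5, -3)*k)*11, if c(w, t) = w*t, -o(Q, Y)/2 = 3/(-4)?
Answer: 330/17 ≈ 19.412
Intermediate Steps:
o(Q, Y) = 3/2 (o(Q, Y) = -6/(-4) = -6*(-1)/4 = -2*(-¾) = 3/2)
c(w, t) = t*w
k = 2/17 (k = 1/(3/2 + 7) = 1/(17/2) = 2/17 ≈ 0.11765)
(c(-5, -3)*k)*11 = (-3*(-5)*(2/17))*11 = (15*(2/17))*11 = (30/17)*11 = 330/17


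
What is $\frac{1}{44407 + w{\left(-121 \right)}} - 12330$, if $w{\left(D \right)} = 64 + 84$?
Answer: $- \frac{549363149}{44555} \approx -12330.0$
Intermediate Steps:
$w{\left(D \right)} = 148$
$\frac{1}{44407 + w{\left(-121 \right)}} - 12330 = \frac{1}{44407 + 148} - 12330 = \frac{1}{44555} - 12330 = - \frac{549363149}{44555}$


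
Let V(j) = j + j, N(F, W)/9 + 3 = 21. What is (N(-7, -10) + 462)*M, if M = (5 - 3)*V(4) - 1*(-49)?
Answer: 40560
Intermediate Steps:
N(F, W) = 162 (N(F, W) = -27 + 9*21 = -27 + 189 = 162)
V(j) = 2*j
M = 65 (M = (5 - 3)*(2*4) - 1*(-49) = 2*8 + 49 = 16 + 49 = 65)
(N(-7, -10) + 462)*M = (162 + 462)*65 = 624*65 = 40560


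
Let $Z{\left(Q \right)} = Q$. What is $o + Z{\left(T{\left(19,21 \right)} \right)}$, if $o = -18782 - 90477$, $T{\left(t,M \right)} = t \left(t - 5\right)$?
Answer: $-108993$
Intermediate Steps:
$T{\left(t,M \right)} = t \left(-5 + t\right)$
$o = -109259$
$o + Z{\left(T{\left(19,21 \right)} \right)} = -109259 + 19 \left(-5 + 19\right) = -109259 + 19 \cdot 14 = -109259 + 266 = -108993$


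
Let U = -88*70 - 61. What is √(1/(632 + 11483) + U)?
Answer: 19*I*√2529297010/12115 ≈ 78.873*I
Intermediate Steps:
U = -6221 (U = -6160 - 61 = -6221)
√(1/(632 + 11483) + U) = √(1/(632 + 11483) - 6221) = √(1/12115 - 6221) = √(-75367414/12115) = 19*I*√2529297010/12115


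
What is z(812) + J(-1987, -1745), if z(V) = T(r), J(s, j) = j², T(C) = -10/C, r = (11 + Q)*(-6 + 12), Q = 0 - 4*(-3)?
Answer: 210106720/69 ≈ 3.0450e+6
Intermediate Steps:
Q = 12 (Q = 0 + 12 = 12)
r = 138 (r = (11 + 12)*(-6 + 12) = 23*6 = 138)
z(V) = -5/69 (z(V) = -10/138 = -10*1/138 = -5/69)
z(812) + J(-1987, -1745) = -5/69 + (-1745)² = -5/69 + 3045025 = 210106720/69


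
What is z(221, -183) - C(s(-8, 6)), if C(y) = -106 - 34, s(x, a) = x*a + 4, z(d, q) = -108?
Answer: 32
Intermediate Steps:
s(x, a) = 4 + a*x (s(x, a) = a*x + 4 = 4 + a*x)
C(y) = -140
z(221, -183) - C(s(-8, 6)) = -108 - 1*(-140) = -108 + 140 = 32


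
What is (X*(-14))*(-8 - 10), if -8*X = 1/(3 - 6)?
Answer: 21/2 ≈ 10.500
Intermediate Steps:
X = 1/24 (X = -1/(8*(3 - 6)) = -1/8/(-3) = -1/8*(-1/3) = 1/24 ≈ 0.041667)
(X*(-14))*(-8 - 10) = ((1/24)*(-14))*(-8 - 10) = -7/12*(-18) = 21/2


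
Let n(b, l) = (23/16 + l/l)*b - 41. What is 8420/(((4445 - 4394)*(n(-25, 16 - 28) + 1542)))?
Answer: 134720/1175091 ≈ 0.11465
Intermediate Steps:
n(b, l) = -41 + 39*b/16 (n(b, l) = (23*(1/16) + 1)*b - 41 = (23/16 + 1)*b - 41 = 39*b/16 - 41 = -41 + 39*b/16)
8420/(((4445 - 4394)*(n(-25, 16 - 28) + 1542))) = 8420/(((4445 - 4394)*((-41 + (39/16)*(-25)) + 1542))) = 8420/((51*((-41 - 975/16) + 1542))) = 8420/((51*(-1631/16 + 1542))) = 8420/((51*(23041/16))) = 8420/(1175091/16) = 8420*(16/1175091) = 134720/1175091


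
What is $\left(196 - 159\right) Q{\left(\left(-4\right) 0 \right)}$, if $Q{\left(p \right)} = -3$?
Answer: $-111$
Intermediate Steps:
$\left(196 - 159\right) Q{\left(\left(-4\right) 0 \right)} = \left(196 - 159\right) \left(-3\right) = 37 \left(-3\right) = -111$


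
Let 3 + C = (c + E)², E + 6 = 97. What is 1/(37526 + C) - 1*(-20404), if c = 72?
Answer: 1307733169/64092 ≈ 20404.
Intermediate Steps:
E = 91 (E = -6 + 97 = 91)
C = 26566 (C = -3 + (72 + 91)² = -3 + 163² = -3 + 26569 = 26566)
1/(37526 + C) - 1*(-20404) = 1/(37526 + 26566) - 1*(-20404) = 1/64092 + 20404 = 1307733169/64092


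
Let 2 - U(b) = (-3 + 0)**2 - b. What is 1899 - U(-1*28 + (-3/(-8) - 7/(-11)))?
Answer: 170103/88 ≈ 1933.0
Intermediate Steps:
U(b) = -7 + b (U(b) = 2 - ((-3 + 0)**2 - b) = 2 - ((-3)**2 - b) = 2 - (9 - b) = 2 + (-9 + b) = -7 + b)
1899 - U(-1*28 + (-3/(-8) - 7/(-11))) = 1899 - (-7 + (-1*28 + (-3/(-8) - 7/(-11)))) = 1899 - (-7 + (-28 + (-3*(-1/8) - 7*(-1/11)))) = 1899 - (-7 + (-28 + (3/8 + 7/11))) = 1899 - (-7 + (-28 + 89/88)) = 1899 - (-7 - 2375/88) = 1899 - 1*(-2991/88) = 1899 + 2991/88 = 170103/88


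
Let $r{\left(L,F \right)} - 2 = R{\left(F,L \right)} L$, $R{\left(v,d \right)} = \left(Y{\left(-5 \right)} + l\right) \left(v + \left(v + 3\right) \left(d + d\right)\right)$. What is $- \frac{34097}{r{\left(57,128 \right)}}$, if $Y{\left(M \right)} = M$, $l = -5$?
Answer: $\frac{34097}{8585338} \approx 0.0039715$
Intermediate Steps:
$R{\left(v,d \right)} = - 10 v - 20 d \left(3 + v\right)$ ($R{\left(v,d \right)} = \left(-5 - 5\right) \left(v + \left(v + 3\right) \left(d + d\right)\right) = - 10 \left(v + \left(3 + v\right) 2 d\right) = - 10 \left(v + 2 d \left(3 + v\right)\right) = - 10 v - 20 d \left(3 + v\right)$)
$r{\left(L,F \right)} = 2 + L \left(- 60 L - 10 F - 20 F L\right)$ ($r{\left(L,F \right)} = 2 + \left(- 60 L - 10 F - 20 L F\right) L = 2 + \left(- 60 L - 10 F - 20 F L\right) L = 2 + L \left(- 60 L - 10 F - 20 F L\right)$)
$- \frac{34097}{r{\left(57,128 \right)}} = - \frac{34097}{2 + 10 \cdot 57 \left(\left(-1\right) 128 - 342 - 256 \cdot 57\right)} = - \frac{34097}{2 + 10 \cdot 57 \left(-128 - 342 - 14592\right)} = - \frac{34097}{2 + 10 \cdot 57 \left(-15062\right)} = - \frac{34097}{2 - 8585340} = - \frac{34097}{-8585338} = \left(-34097\right) \left(- \frac{1}{8585338}\right) = \frac{34097}{8585338}$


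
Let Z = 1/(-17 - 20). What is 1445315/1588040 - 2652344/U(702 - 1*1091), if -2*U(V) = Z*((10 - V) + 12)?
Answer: -62337901008355/130536888 ≈ -4.7755e+5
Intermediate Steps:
Z = -1/37 (Z = 1/(-37) = -1/37 ≈ -0.027027)
U(V) = 11/37 - V/74 (U(V) = -(-1)*((10 - V) + 12)/74 = -(-1)*(22 - V)/74 = -(-22/37 + V/37)/2 = 11/37 - V/74)
1445315/1588040 - 2652344/U(702 - 1*1091) = 1445315/1588040 - 2652344/(11/37 - (702 - 1*1091)/74) = 1445315*(1/1588040) - 2652344/(11/37 - (702 - 1091)/74) = 289063/317608 - 2652344/(11/37 - 1/74*(-389)) = 289063/317608 - 2652344/(11/37 + 389/74) = 289063/317608 - 2652344/411/74 = 289063/317608 - 2652344*74/411 = 289063/317608 - 196273456/411 = -62337901008355/130536888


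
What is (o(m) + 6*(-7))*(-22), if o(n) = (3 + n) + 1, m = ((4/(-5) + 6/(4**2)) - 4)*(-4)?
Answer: 2233/5 ≈ 446.60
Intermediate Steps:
m = 177/10 (m = ((4*(-1/5) + 6/16) - 4)*(-4) = ((-4/5 + 6*(1/16)) - 4)*(-4) = ((-4/5 + 3/8) - 4)*(-4) = (-17/40 - 4)*(-4) = -177/40*(-4) = 177/10 ≈ 17.700)
o(n) = 4 + n
(o(m) + 6*(-7))*(-22) = ((4 + 177/10) + 6*(-7))*(-22) = (217/10 - 42)*(-22) = -203/10*(-22) = 2233/5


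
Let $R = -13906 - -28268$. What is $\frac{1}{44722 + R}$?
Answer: $\frac{1}{59084} \approx 1.6925 \cdot 10^{-5}$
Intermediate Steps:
$R = 14362$ ($R = -13906 + 28268 = 14362$)
$\frac{1}{44722 + R} = \frac{1}{44722 + 14362} = \frac{1}{59084}$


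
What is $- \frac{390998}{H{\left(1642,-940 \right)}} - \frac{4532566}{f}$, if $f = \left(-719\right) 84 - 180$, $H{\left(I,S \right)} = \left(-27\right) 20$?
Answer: $\frac{1088861687}{1362960} \approx 798.89$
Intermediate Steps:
$H{\left(I,S \right)} = -540$
$f = -60576$ ($f = -60396 - 180 = -60576$)
$- \frac{390998}{H{\left(1642,-940 \right)}} - \frac{4532566}{f} = - \frac{390998}{-540} - \frac{4532566}{-60576} = \left(-390998\right) \left(- \frac{1}{540}\right) - - \frac{2266283}{30288} = \frac{195499}{270} + \frac{2266283}{30288} = \frac{1088861687}{1362960}$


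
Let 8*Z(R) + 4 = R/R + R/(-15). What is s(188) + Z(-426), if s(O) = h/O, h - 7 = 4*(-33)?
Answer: 4719/1880 ≈ 2.5101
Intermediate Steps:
Z(R) = -3/8 - R/120 (Z(R) = -1/2 + (R/R + R/(-15))/8 = -1/2 + (1 + R*(-1/15))/8 = -1/2 + (1 - R/15)/8 = -1/2 + (1/8 - R/120) = -3/8 - R/120)
h = -125 (h = 7 + 4*(-33) = 7 - 132 = -125)
s(O) = -125/O
s(188) + Z(-426) = -125/188 + (-3/8 - 1/120*(-426)) = -125*1/188 + (-3/8 + 71/20) = -125/188 + 127/40 = 4719/1880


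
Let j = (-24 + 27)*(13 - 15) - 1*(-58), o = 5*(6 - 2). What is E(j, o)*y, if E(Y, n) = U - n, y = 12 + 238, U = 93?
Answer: 18250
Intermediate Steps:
o = 20 (o = 5*4 = 20)
j = 52 (j = 3*(-2) + 58 = -6 + 58 = 52)
y = 250
E(Y, n) = 93 - n
E(j, o)*y = (93 - 1*20)*250 = (93 - 20)*250 = 73*250 = 18250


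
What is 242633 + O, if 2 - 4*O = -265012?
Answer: 617773/2 ≈ 3.0889e+5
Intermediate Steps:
O = 132507/2 (O = ½ - ¼*(-265012) = ½ + 66253 = 132507/2 ≈ 66254.)
242633 + O = 242633 + 132507/2 = 617773/2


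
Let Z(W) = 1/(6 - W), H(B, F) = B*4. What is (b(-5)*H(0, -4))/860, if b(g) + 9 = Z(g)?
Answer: 0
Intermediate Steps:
H(B, F) = 4*B
b(g) = -9 - 1/(-6 + g)
(b(-5)*H(0, -4))/860 = (((53 - 9*(-5))/(-6 - 5))*(4*0))/860 = (((53 + 45)/(-11))*0)/860 = (-1/11*98*0)/860 = (-98/11*0)/860 = (1/860)*0 = 0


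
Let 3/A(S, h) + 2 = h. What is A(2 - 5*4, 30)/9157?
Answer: 3/256396 ≈ 1.1701e-5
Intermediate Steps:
A(S, h) = 3/(-2 + h)
A(2 - 5*4, 30)/9157 = (3/(-2 + 30))/9157 = (3/28)*(1/9157) = 3/256396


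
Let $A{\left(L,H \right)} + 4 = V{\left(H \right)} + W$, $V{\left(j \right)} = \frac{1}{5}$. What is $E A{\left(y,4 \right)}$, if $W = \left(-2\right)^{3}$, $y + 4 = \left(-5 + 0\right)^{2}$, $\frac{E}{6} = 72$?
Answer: $- \frac{25488}{5} \approx -5097.6$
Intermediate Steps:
$E = 432$ ($E = 6 \cdot 72 = 432$)
$y = 21$ ($y = -4 + \left(-5 + 0\right)^{2} = -4 + \left(-5\right)^{2} = -4 + 25 = 21$)
$V{\left(j \right)} = \frac{1}{5}$
$W = -8$
$A{\left(L,H \right)} = - \frac{59}{5}$ ($A{\left(L,H \right)} = -4 + \left(\frac{1}{5} - 8\right) = -4 - \frac{39}{5} = - \frac{59}{5}$)
$E A{\left(y,4 \right)} = 432 \left(- \frac{59}{5}\right) = - \frac{25488}{5}$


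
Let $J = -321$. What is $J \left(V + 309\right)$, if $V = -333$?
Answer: $7704$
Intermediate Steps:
$J \left(V + 309\right) = - 321 \left(-333 + 309\right) = \left(-321\right) \left(-24\right) = 7704$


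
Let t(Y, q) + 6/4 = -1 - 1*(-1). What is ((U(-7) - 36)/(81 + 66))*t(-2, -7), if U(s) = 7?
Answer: 29/98 ≈ 0.29592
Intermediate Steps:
t(Y, q) = -3/2 (t(Y, q) = -3/2 + (-1 - 1*(-1)) = -3/2 + (-1 + 1) = -3/2 + 0 = -3/2)
((U(-7) - 36)/(81 + 66))*t(-2, -7) = ((7 - 36)/(81 + 66))*(-3/2) = -29/147*(-3/2) = 29/98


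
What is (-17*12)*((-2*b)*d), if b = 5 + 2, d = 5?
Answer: 14280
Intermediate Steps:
b = 7
(-17*12)*((-2*b)*d) = (-17*12)*(-2*7*5) = -(-2856)*5 = -204*(-70) = 14280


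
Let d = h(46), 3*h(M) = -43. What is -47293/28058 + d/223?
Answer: -32845511/18770802 ≈ -1.7498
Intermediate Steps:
h(M) = -43/3 (h(M) = (1/3)*(-43) = -43/3)
d = -43/3 ≈ -14.333
-47293/28058 + d/223 = -47293/28058 - 43/3/223 = -47293*1/28058 - 43/3*1/223 = -47293/28058 - 43/669 = -32845511/18770802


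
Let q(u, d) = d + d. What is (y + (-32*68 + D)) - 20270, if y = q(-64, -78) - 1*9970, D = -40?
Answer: -32612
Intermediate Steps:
q(u, d) = 2*d
y = -10126 (y = 2*(-78) - 1*9970 = -156 - 9970 = -10126)
(y + (-32*68 + D)) - 20270 = (-10126 + (-32*68 - 40)) - 20270 = (-10126 + (-2176 - 40)) - 20270 = (-10126 - 2216) - 20270 = -12342 - 20270 = -32612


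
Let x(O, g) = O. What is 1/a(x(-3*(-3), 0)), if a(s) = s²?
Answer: 1/81 ≈ 0.012346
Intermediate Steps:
1/a(x(-3*(-3), 0)) = 1/((-3*(-3))²) = 1/(9²) = 1/81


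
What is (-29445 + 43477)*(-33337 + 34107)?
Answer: 10804640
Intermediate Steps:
(-29445 + 43477)*(-33337 + 34107) = 14032*770 = 10804640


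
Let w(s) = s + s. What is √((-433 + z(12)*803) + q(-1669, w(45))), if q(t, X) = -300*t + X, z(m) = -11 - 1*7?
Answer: √485903 ≈ 697.07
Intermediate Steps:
z(m) = -18 (z(m) = -11 - 7 = -18)
w(s) = 2*s
q(t, X) = X - 300*t
√((-433 + z(12)*803) + q(-1669, w(45))) = √((-433 - 18*803) + (2*45 - 300*(-1669))) = √((-433 - 14454) + (90 + 500700)) = √(-14887 + 500790) = √485903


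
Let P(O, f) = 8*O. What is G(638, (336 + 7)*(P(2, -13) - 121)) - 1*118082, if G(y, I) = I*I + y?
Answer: 1296962781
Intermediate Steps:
G(y, I) = y + I² (G(y, I) = I² + y = y + I²)
G(638, (336 + 7)*(P(2, -13) - 121)) - 1*118082 = (638 + ((336 + 7)*(8*2 - 121))²) - 1*118082 = (638 + (343*(16 - 121))²) - 118082 = (638 + (343*(-105))²) - 118082 = (638 + (-36015)²) - 118082 = (638 + 1297080225) - 118082 = 1297080863 - 118082 = 1296962781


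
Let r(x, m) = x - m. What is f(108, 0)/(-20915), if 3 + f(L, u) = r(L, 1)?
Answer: -104/20915 ≈ -0.0049725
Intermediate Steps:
f(L, u) = -4 + L (f(L, u) = -3 + (L - 1*1) = -3 + (L - 1) = -3 + (-1 + L) = -4 + L)
f(108, 0)/(-20915) = (-4 + 108)/(-20915) = 104*(-1/20915) = -104/20915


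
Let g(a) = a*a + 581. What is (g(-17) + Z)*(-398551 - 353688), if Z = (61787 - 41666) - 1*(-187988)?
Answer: -157202153981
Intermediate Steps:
g(a) = 581 + a² (g(a) = a² + 581 = 581 + a²)
Z = 208109 (Z = 20121 + 187988 = 208109)
(g(-17) + Z)*(-398551 - 353688) = ((581 + (-17)²) + 208109)*(-398551 - 353688) = ((581 + 289) + 208109)*(-752239) = (870 + 208109)*(-752239) = 208979*(-752239) = -157202153981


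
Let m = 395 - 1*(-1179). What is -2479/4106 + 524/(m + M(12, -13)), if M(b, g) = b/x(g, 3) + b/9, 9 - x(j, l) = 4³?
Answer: -144636233/533562382 ≈ -0.27108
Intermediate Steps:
x(j, l) = -55 (x(j, l) = 9 - 1*4³ = 9 - 1*64 = 9 - 64 = -55)
M(b, g) = 46*b/495 (M(b, g) = b/(-55) + b/9 = b*(-1/55) + b*(⅑) = -b/55 + b/9 = 46*b/495)
m = 1574 (m = 395 + 1179 = 1574)
-2479/4106 + 524/(m + M(12, -13)) = -2479/4106 + 524/(1574 + (46/495)*12) = -2479*1/4106 + 524/(1574 + 184/165) = -2479/4106 + 524/(259894/165) = -2479/4106 + 524*(165/259894) = -2479/4106 + 43230/129947 = -144636233/533562382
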